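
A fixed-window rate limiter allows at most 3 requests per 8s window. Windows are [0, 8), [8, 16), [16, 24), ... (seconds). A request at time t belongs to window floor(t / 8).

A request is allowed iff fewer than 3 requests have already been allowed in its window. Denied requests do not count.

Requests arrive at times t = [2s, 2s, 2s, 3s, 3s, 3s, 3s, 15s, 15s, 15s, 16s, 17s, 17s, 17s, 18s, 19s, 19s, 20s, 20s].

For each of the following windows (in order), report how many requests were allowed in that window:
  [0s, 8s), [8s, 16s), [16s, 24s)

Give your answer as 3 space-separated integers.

Processing requests:
  req#1 t=2s (window 0): ALLOW
  req#2 t=2s (window 0): ALLOW
  req#3 t=2s (window 0): ALLOW
  req#4 t=3s (window 0): DENY
  req#5 t=3s (window 0): DENY
  req#6 t=3s (window 0): DENY
  req#7 t=3s (window 0): DENY
  req#8 t=15s (window 1): ALLOW
  req#9 t=15s (window 1): ALLOW
  req#10 t=15s (window 1): ALLOW
  req#11 t=16s (window 2): ALLOW
  req#12 t=17s (window 2): ALLOW
  req#13 t=17s (window 2): ALLOW
  req#14 t=17s (window 2): DENY
  req#15 t=18s (window 2): DENY
  req#16 t=19s (window 2): DENY
  req#17 t=19s (window 2): DENY
  req#18 t=20s (window 2): DENY
  req#19 t=20s (window 2): DENY

Allowed counts by window: 3 3 3

Answer: 3 3 3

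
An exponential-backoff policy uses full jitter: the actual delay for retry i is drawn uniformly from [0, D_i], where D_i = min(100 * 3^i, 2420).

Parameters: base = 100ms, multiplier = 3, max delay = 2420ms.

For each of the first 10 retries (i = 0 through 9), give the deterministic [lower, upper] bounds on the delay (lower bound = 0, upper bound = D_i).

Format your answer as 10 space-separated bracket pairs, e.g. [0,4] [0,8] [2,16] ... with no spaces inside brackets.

Computing bounds per retry:
  i=0: D_i=min(100*3^0,2420)=100, bounds=[0,100]
  i=1: D_i=min(100*3^1,2420)=300, bounds=[0,300]
  i=2: D_i=min(100*3^2,2420)=900, bounds=[0,900]
  i=3: D_i=min(100*3^3,2420)=2420, bounds=[0,2420]
  i=4: D_i=min(100*3^4,2420)=2420, bounds=[0,2420]
  i=5: D_i=min(100*3^5,2420)=2420, bounds=[0,2420]
  i=6: D_i=min(100*3^6,2420)=2420, bounds=[0,2420]
  i=7: D_i=min(100*3^7,2420)=2420, bounds=[0,2420]
  i=8: D_i=min(100*3^8,2420)=2420, bounds=[0,2420]
  i=9: D_i=min(100*3^9,2420)=2420, bounds=[0,2420]

Answer: [0,100] [0,300] [0,900] [0,2420] [0,2420] [0,2420] [0,2420] [0,2420] [0,2420] [0,2420]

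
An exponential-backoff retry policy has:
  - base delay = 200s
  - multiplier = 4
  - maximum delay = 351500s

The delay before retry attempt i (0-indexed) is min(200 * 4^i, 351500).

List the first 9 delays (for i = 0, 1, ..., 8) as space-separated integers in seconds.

Answer: 200 800 3200 12800 51200 204800 351500 351500 351500

Derivation:
Computing each delay:
  i=0: min(200*4^0, 351500) = 200
  i=1: min(200*4^1, 351500) = 800
  i=2: min(200*4^2, 351500) = 3200
  i=3: min(200*4^3, 351500) = 12800
  i=4: min(200*4^4, 351500) = 51200
  i=5: min(200*4^5, 351500) = 204800
  i=6: min(200*4^6, 351500) = 351500
  i=7: min(200*4^7, 351500) = 351500
  i=8: min(200*4^8, 351500) = 351500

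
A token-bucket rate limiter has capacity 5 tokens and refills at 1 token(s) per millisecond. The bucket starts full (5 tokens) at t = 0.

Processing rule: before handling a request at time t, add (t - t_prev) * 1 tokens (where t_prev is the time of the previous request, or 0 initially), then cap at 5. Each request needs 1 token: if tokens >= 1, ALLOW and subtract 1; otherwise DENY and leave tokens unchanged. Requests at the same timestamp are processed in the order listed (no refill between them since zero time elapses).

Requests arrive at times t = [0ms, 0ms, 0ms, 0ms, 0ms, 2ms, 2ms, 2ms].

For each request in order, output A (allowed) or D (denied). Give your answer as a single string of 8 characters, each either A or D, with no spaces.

Simulating step by step:
  req#1 t=0ms: ALLOW
  req#2 t=0ms: ALLOW
  req#3 t=0ms: ALLOW
  req#4 t=0ms: ALLOW
  req#5 t=0ms: ALLOW
  req#6 t=2ms: ALLOW
  req#7 t=2ms: ALLOW
  req#8 t=2ms: DENY

Answer: AAAAAAAD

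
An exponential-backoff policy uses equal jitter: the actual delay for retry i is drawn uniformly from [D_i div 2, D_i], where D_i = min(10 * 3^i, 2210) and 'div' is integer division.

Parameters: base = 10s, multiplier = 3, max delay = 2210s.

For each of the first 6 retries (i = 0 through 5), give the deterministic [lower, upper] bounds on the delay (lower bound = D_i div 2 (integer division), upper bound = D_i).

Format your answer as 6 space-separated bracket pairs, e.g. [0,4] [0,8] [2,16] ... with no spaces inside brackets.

Answer: [5,10] [15,30] [45,90] [135,270] [405,810] [1105,2210]

Derivation:
Computing bounds per retry:
  i=0: D_i=min(10*3^0,2210)=10, bounds=[5,10]
  i=1: D_i=min(10*3^1,2210)=30, bounds=[15,30]
  i=2: D_i=min(10*3^2,2210)=90, bounds=[45,90]
  i=3: D_i=min(10*3^3,2210)=270, bounds=[135,270]
  i=4: D_i=min(10*3^4,2210)=810, bounds=[405,810]
  i=5: D_i=min(10*3^5,2210)=2210, bounds=[1105,2210]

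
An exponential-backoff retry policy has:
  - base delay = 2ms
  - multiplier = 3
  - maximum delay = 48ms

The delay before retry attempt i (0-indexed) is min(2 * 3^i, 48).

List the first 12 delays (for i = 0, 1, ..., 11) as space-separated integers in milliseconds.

Answer: 2 6 18 48 48 48 48 48 48 48 48 48

Derivation:
Computing each delay:
  i=0: min(2*3^0, 48) = 2
  i=1: min(2*3^1, 48) = 6
  i=2: min(2*3^2, 48) = 18
  i=3: min(2*3^3, 48) = 48
  i=4: min(2*3^4, 48) = 48
  i=5: min(2*3^5, 48) = 48
  i=6: min(2*3^6, 48) = 48
  i=7: min(2*3^7, 48) = 48
  i=8: min(2*3^8, 48) = 48
  i=9: min(2*3^9, 48) = 48
  i=10: min(2*3^10, 48) = 48
  i=11: min(2*3^11, 48) = 48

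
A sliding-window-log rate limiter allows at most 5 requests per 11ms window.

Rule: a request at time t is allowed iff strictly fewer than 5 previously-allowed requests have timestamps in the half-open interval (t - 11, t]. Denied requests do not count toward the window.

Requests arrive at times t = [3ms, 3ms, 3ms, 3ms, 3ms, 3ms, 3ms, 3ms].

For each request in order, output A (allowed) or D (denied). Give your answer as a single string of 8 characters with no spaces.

Tracking allowed requests in the window:
  req#1 t=3ms: ALLOW
  req#2 t=3ms: ALLOW
  req#3 t=3ms: ALLOW
  req#4 t=3ms: ALLOW
  req#5 t=3ms: ALLOW
  req#6 t=3ms: DENY
  req#7 t=3ms: DENY
  req#8 t=3ms: DENY

Answer: AAAAADDD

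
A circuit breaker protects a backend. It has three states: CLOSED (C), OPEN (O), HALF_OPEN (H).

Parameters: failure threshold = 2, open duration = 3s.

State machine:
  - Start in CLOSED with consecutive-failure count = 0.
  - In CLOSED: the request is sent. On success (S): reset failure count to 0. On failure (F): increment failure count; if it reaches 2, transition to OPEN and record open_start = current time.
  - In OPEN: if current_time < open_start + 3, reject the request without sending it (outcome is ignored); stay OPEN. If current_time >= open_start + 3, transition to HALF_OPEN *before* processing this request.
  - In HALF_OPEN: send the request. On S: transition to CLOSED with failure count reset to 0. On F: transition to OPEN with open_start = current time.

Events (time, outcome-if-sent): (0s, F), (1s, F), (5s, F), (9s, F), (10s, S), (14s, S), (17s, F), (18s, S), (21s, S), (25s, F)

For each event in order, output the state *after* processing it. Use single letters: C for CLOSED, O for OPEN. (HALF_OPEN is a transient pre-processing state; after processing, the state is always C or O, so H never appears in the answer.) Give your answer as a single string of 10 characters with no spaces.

Answer: COOOOCCCCC

Derivation:
State after each event:
  event#1 t=0s outcome=F: state=CLOSED
  event#2 t=1s outcome=F: state=OPEN
  event#3 t=5s outcome=F: state=OPEN
  event#4 t=9s outcome=F: state=OPEN
  event#5 t=10s outcome=S: state=OPEN
  event#6 t=14s outcome=S: state=CLOSED
  event#7 t=17s outcome=F: state=CLOSED
  event#8 t=18s outcome=S: state=CLOSED
  event#9 t=21s outcome=S: state=CLOSED
  event#10 t=25s outcome=F: state=CLOSED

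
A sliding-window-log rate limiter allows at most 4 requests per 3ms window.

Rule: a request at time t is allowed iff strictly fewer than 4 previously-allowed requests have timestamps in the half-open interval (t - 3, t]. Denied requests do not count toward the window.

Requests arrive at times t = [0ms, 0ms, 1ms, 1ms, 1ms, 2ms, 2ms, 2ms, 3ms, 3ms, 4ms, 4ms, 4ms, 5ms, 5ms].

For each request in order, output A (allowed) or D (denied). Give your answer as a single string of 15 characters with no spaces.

Answer: AAAADDDDAAAADDD

Derivation:
Tracking allowed requests in the window:
  req#1 t=0ms: ALLOW
  req#2 t=0ms: ALLOW
  req#3 t=1ms: ALLOW
  req#4 t=1ms: ALLOW
  req#5 t=1ms: DENY
  req#6 t=2ms: DENY
  req#7 t=2ms: DENY
  req#8 t=2ms: DENY
  req#9 t=3ms: ALLOW
  req#10 t=3ms: ALLOW
  req#11 t=4ms: ALLOW
  req#12 t=4ms: ALLOW
  req#13 t=4ms: DENY
  req#14 t=5ms: DENY
  req#15 t=5ms: DENY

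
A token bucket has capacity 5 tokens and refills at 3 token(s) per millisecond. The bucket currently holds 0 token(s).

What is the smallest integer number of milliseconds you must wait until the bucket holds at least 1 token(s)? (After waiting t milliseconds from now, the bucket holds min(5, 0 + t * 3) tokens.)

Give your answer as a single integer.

Answer: 1

Derivation:
Need 0 + t * 3 >= 1, so t >= 1/3.
Smallest integer t = ceil(1/3) = 1.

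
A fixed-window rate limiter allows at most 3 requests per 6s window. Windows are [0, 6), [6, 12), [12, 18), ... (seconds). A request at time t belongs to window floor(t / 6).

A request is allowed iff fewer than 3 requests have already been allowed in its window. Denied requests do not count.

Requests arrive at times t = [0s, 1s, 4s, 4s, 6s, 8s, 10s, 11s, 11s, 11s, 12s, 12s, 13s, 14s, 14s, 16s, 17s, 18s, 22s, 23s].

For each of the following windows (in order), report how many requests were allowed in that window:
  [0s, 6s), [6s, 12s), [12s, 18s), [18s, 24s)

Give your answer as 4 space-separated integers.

Processing requests:
  req#1 t=0s (window 0): ALLOW
  req#2 t=1s (window 0): ALLOW
  req#3 t=4s (window 0): ALLOW
  req#4 t=4s (window 0): DENY
  req#5 t=6s (window 1): ALLOW
  req#6 t=8s (window 1): ALLOW
  req#7 t=10s (window 1): ALLOW
  req#8 t=11s (window 1): DENY
  req#9 t=11s (window 1): DENY
  req#10 t=11s (window 1): DENY
  req#11 t=12s (window 2): ALLOW
  req#12 t=12s (window 2): ALLOW
  req#13 t=13s (window 2): ALLOW
  req#14 t=14s (window 2): DENY
  req#15 t=14s (window 2): DENY
  req#16 t=16s (window 2): DENY
  req#17 t=17s (window 2): DENY
  req#18 t=18s (window 3): ALLOW
  req#19 t=22s (window 3): ALLOW
  req#20 t=23s (window 3): ALLOW

Allowed counts by window: 3 3 3 3

Answer: 3 3 3 3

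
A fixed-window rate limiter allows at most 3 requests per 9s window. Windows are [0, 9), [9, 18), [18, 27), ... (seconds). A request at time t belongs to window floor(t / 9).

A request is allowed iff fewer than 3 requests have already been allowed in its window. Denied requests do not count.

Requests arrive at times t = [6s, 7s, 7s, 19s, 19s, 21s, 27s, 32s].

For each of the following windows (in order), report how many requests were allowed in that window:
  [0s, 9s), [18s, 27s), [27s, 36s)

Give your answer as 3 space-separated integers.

Answer: 3 3 2

Derivation:
Processing requests:
  req#1 t=6s (window 0): ALLOW
  req#2 t=7s (window 0): ALLOW
  req#3 t=7s (window 0): ALLOW
  req#4 t=19s (window 2): ALLOW
  req#5 t=19s (window 2): ALLOW
  req#6 t=21s (window 2): ALLOW
  req#7 t=27s (window 3): ALLOW
  req#8 t=32s (window 3): ALLOW

Allowed counts by window: 3 3 2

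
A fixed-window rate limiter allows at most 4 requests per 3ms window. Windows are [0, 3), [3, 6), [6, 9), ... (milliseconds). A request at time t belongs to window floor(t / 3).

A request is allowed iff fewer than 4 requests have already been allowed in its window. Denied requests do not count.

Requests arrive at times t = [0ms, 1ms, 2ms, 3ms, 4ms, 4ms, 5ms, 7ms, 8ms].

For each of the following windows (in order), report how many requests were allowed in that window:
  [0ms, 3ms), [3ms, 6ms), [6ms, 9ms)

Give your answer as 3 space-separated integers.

Answer: 3 4 2

Derivation:
Processing requests:
  req#1 t=0ms (window 0): ALLOW
  req#2 t=1ms (window 0): ALLOW
  req#3 t=2ms (window 0): ALLOW
  req#4 t=3ms (window 1): ALLOW
  req#5 t=4ms (window 1): ALLOW
  req#6 t=4ms (window 1): ALLOW
  req#7 t=5ms (window 1): ALLOW
  req#8 t=7ms (window 2): ALLOW
  req#9 t=8ms (window 2): ALLOW

Allowed counts by window: 3 4 2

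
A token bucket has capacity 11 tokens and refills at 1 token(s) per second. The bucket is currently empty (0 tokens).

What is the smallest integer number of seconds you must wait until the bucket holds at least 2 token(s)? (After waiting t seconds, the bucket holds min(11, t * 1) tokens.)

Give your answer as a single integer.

Answer: 2

Derivation:
Need t * 1 >= 2, so t >= 2/1.
Smallest integer t = ceil(2/1) = 2.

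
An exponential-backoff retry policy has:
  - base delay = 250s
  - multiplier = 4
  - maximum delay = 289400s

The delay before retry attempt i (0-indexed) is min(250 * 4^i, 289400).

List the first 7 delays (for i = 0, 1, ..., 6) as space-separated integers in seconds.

Answer: 250 1000 4000 16000 64000 256000 289400

Derivation:
Computing each delay:
  i=0: min(250*4^0, 289400) = 250
  i=1: min(250*4^1, 289400) = 1000
  i=2: min(250*4^2, 289400) = 4000
  i=3: min(250*4^3, 289400) = 16000
  i=4: min(250*4^4, 289400) = 64000
  i=5: min(250*4^5, 289400) = 256000
  i=6: min(250*4^6, 289400) = 289400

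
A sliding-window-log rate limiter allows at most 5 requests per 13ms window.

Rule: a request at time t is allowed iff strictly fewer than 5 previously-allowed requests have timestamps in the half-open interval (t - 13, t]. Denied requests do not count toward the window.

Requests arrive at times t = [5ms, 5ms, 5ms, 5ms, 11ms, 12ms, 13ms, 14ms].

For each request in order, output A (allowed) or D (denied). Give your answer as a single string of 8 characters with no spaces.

Tracking allowed requests in the window:
  req#1 t=5ms: ALLOW
  req#2 t=5ms: ALLOW
  req#3 t=5ms: ALLOW
  req#4 t=5ms: ALLOW
  req#5 t=11ms: ALLOW
  req#6 t=12ms: DENY
  req#7 t=13ms: DENY
  req#8 t=14ms: DENY

Answer: AAAAADDD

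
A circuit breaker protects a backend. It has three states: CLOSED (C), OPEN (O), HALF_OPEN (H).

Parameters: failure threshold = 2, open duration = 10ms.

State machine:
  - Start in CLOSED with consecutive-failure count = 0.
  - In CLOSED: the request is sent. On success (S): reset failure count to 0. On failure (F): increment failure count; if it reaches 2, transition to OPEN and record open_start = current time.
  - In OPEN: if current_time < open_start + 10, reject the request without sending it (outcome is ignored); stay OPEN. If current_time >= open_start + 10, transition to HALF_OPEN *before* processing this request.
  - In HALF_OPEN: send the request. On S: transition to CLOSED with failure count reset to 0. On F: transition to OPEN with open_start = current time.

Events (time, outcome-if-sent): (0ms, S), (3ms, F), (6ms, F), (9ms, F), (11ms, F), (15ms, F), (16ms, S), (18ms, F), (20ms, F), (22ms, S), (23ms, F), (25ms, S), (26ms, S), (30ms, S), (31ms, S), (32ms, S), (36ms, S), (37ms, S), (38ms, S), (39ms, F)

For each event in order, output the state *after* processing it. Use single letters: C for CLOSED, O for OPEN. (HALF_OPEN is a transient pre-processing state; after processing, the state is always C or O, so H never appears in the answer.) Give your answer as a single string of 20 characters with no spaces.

Answer: CCOOOOCCOOOOOCCCCCCC

Derivation:
State after each event:
  event#1 t=0ms outcome=S: state=CLOSED
  event#2 t=3ms outcome=F: state=CLOSED
  event#3 t=6ms outcome=F: state=OPEN
  event#4 t=9ms outcome=F: state=OPEN
  event#5 t=11ms outcome=F: state=OPEN
  event#6 t=15ms outcome=F: state=OPEN
  event#7 t=16ms outcome=S: state=CLOSED
  event#8 t=18ms outcome=F: state=CLOSED
  event#9 t=20ms outcome=F: state=OPEN
  event#10 t=22ms outcome=S: state=OPEN
  event#11 t=23ms outcome=F: state=OPEN
  event#12 t=25ms outcome=S: state=OPEN
  event#13 t=26ms outcome=S: state=OPEN
  event#14 t=30ms outcome=S: state=CLOSED
  event#15 t=31ms outcome=S: state=CLOSED
  event#16 t=32ms outcome=S: state=CLOSED
  event#17 t=36ms outcome=S: state=CLOSED
  event#18 t=37ms outcome=S: state=CLOSED
  event#19 t=38ms outcome=S: state=CLOSED
  event#20 t=39ms outcome=F: state=CLOSED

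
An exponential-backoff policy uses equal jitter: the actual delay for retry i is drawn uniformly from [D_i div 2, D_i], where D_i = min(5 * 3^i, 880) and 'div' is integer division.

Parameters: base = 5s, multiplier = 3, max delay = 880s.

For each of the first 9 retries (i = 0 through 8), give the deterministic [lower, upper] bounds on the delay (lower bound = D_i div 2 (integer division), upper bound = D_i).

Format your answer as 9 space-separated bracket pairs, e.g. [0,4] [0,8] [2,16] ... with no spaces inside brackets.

Computing bounds per retry:
  i=0: D_i=min(5*3^0,880)=5, bounds=[2,5]
  i=1: D_i=min(5*3^1,880)=15, bounds=[7,15]
  i=2: D_i=min(5*3^2,880)=45, bounds=[22,45]
  i=3: D_i=min(5*3^3,880)=135, bounds=[67,135]
  i=4: D_i=min(5*3^4,880)=405, bounds=[202,405]
  i=5: D_i=min(5*3^5,880)=880, bounds=[440,880]
  i=6: D_i=min(5*3^6,880)=880, bounds=[440,880]
  i=7: D_i=min(5*3^7,880)=880, bounds=[440,880]
  i=8: D_i=min(5*3^8,880)=880, bounds=[440,880]

Answer: [2,5] [7,15] [22,45] [67,135] [202,405] [440,880] [440,880] [440,880] [440,880]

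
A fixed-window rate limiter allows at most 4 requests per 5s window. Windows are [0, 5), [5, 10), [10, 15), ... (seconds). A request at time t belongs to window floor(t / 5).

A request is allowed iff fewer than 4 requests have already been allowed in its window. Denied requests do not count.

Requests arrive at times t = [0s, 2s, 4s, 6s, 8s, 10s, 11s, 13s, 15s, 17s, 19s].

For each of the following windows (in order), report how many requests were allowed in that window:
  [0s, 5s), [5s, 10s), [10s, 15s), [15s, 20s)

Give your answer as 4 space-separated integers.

Answer: 3 2 3 3

Derivation:
Processing requests:
  req#1 t=0s (window 0): ALLOW
  req#2 t=2s (window 0): ALLOW
  req#3 t=4s (window 0): ALLOW
  req#4 t=6s (window 1): ALLOW
  req#5 t=8s (window 1): ALLOW
  req#6 t=10s (window 2): ALLOW
  req#7 t=11s (window 2): ALLOW
  req#8 t=13s (window 2): ALLOW
  req#9 t=15s (window 3): ALLOW
  req#10 t=17s (window 3): ALLOW
  req#11 t=19s (window 3): ALLOW

Allowed counts by window: 3 2 3 3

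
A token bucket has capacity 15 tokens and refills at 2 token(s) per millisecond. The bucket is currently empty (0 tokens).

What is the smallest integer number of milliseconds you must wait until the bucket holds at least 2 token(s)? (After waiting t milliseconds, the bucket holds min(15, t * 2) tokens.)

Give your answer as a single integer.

Answer: 1

Derivation:
Need t * 2 >= 2, so t >= 2/2.
Smallest integer t = ceil(2/2) = 1.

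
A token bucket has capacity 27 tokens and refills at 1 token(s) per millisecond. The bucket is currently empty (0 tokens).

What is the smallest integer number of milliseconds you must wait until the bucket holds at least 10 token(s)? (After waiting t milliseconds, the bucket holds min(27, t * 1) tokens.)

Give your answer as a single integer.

Need t * 1 >= 10, so t >= 10/1.
Smallest integer t = ceil(10/1) = 10.

Answer: 10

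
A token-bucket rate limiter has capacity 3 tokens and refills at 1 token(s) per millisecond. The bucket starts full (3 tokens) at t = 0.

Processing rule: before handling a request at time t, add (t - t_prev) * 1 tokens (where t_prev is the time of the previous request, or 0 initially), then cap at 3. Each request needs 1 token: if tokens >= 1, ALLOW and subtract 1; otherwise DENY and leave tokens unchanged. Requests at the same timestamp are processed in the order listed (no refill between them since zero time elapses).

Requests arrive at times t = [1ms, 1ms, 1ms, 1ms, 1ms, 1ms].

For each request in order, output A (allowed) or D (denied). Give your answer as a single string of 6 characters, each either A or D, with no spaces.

Simulating step by step:
  req#1 t=1ms: ALLOW
  req#2 t=1ms: ALLOW
  req#3 t=1ms: ALLOW
  req#4 t=1ms: DENY
  req#5 t=1ms: DENY
  req#6 t=1ms: DENY

Answer: AAADDD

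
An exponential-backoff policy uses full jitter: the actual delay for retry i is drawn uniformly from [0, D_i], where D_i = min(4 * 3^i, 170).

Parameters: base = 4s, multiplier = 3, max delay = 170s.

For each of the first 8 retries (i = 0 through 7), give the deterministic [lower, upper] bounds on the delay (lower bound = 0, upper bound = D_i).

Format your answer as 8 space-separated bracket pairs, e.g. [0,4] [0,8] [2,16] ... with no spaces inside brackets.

Answer: [0,4] [0,12] [0,36] [0,108] [0,170] [0,170] [0,170] [0,170]

Derivation:
Computing bounds per retry:
  i=0: D_i=min(4*3^0,170)=4, bounds=[0,4]
  i=1: D_i=min(4*3^1,170)=12, bounds=[0,12]
  i=2: D_i=min(4*3^2,170)=36, bounds=[0,36]
  i=3: D_i=min(4*3^3,170)=108, bounds=[0,108]
  i=4: D_i=min(4*3^4,170)=170, bounds=[0,170]
  i=5: D_i=min(4*3^5,170)=170, bounds=[0,170]
  i=6: D_i=min(4*3^6,170)=170, bounds=[0,170]
  i=7: D_i=min(4*3^7,170)=170, bounds=[0,170]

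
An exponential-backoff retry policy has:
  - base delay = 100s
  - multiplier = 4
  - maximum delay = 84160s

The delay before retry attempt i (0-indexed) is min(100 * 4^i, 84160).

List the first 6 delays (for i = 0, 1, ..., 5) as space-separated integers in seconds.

Answer: 100 400 1600 6400 25600 84160

Derivation:
Computing each delay:
  i=0: min(100*4^0, 84160) = 100
  i=1: min(100*4^1, 84160) = 400
  i=2: min(100*4^2, 84160) = 1600
  i=3: min(100*4^3, 84160) = 6400
  i=4: min(100*4^4, 84160) = 25600
  i=5: min(100*4^5, 84160) = 84160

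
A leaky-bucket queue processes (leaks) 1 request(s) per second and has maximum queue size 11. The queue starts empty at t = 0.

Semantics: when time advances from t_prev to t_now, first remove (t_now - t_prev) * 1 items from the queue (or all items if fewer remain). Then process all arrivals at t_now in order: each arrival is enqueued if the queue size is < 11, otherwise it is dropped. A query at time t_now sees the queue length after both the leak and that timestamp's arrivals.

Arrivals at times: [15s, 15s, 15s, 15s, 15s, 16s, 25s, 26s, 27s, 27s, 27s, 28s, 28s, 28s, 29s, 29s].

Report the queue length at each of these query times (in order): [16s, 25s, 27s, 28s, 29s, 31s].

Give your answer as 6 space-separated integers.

Queue lengths at query times:
  query t=16s: backlog = 5
  query t=25s: backlog = 1
  query t=27s: backlog = 3
  query t=28s: backlog = 5
  query t=29s: backlog = 6
  query t=31s: backlog = 4

Answer: 5 1 3 5 6 4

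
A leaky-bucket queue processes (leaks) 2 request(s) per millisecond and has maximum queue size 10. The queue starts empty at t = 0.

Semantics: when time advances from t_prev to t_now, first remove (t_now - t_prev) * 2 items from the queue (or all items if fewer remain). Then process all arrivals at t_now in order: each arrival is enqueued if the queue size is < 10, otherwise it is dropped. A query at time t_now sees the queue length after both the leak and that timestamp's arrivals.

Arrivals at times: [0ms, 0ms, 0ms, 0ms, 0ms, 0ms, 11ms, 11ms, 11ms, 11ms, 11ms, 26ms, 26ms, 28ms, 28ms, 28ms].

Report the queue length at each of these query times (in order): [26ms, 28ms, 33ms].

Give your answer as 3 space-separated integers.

Queue lengths at query times:
  query t=26ms: backlog = 2
  query t=28ms: backlog = 3
  query t=33ms: backlog = 0

Answer: 2 3 0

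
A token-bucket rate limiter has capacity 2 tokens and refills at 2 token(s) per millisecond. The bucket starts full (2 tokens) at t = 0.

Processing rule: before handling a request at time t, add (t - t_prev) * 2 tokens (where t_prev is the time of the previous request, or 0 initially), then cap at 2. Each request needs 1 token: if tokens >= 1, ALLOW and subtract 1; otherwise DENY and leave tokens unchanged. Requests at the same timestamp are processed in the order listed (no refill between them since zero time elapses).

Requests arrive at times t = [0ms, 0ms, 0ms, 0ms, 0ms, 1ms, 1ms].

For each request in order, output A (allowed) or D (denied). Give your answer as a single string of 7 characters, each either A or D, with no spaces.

Simulating step by step:
  req#1 t=0ms: ALLOW
  req#2 t=0ms: ALLOW
  req#3 t=0ms: DENY
  req#4 t=0ms: DENY
  req#5 t=0ms: DENY
  req#6 t=1ms: ALLOW
  req#7 t=1ms: ALLOW

Answer: AADDDAA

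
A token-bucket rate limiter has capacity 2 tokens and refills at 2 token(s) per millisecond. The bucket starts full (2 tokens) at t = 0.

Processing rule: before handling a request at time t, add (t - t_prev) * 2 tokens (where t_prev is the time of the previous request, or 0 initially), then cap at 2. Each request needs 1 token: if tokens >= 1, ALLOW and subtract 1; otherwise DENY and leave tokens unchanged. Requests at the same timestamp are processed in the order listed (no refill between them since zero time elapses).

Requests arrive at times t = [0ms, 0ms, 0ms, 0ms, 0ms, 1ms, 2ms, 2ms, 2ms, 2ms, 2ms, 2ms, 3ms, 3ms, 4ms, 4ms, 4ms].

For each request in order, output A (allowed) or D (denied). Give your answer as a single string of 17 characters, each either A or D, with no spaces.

Simulating step by step:
  req#1 t=0ms: ALLOW
  req#2 t=0ms: ALLOW
  req#3 t=0ms: DENY
  req#4 t=0ms: DENY
  req#5 t=0ms: DENY
  req#6 t=1ms: ALLOW
  req#7 t=2ms: ALLOW
  req#8 t=2ms: ALLOW
  req#9 t=2ms: DENY
  req#10 t=2ms: DENY
  req#11 t=2ms: DENY
  req#12 t=2ms: DENY
  req#13 t=3ms: ALLOW
  req#14 t=3ms: ALLOW
  req#15 t=4ms: ALLOW
  req#16 t=4ms: ALLOW
  req#17 t=4ms: DENY

Answer: AADDDAAADDDDAAAAD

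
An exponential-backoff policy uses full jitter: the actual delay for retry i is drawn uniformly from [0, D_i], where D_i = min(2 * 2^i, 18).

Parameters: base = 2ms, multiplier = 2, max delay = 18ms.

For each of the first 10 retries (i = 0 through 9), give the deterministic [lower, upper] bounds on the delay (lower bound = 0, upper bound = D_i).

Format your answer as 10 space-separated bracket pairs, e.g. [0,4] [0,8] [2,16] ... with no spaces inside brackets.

Computing bounds per retry:
  i=0: D_i=min(2*2^0,18)=2, bounds=[0,2]
  i=1: D_i=min(2*2^1,18)=4, bounds=[0,4]
  i=2: D_i=min(2*2^2,18)=8, bounds=[0,8]
  i=3: D_i=min(2*2^3,18)=16, bounds=[0,16]
  i=4: D_i=min(2*2^4,18)=18, bounds=[0,18]
  i=5: D_i=min(2*2^5,18)=18, bounds=[0,18]
  i=6: D_i=min(2*2^6,18)=18, bounds=[0,18]
  i=7: D_i=min(2*2^7,18)=18, bounds=[0,18]
  i=8: D_i=min(2*2^8,18)=18, bounds=[0,18]
  i=9: D_i=min(2*2^9,18)=18, bounds=[0,18]

Answer: [0,2] [0,4] [0,8] [0,16] [0,18] [0,18] [0,18] [0,18] [0,18] [0,18]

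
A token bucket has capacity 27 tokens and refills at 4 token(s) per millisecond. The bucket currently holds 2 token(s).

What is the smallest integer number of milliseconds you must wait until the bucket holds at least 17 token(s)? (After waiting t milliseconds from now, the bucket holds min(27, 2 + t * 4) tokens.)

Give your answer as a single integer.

Need 2 + t * 4 >= 17, so t >= 15/4.
Smallest integer t = ceil(15/4) = 4.

Answer: 4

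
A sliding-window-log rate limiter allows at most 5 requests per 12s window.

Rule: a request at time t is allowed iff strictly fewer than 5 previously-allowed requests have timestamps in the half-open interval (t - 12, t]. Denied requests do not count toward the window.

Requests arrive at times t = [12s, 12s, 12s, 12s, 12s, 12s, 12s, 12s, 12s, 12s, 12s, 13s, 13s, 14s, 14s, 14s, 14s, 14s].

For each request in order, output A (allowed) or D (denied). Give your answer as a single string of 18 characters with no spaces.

Answer: AAAAADDDDDDDDDDDDD

Derivation:
Tracking allowed requests in the window:
  req#1 t=12s: ALLOW
  req#2 t=12s: ALLOW
  req#3 t=12s: ALLOW
  req#4 t=12s: ALLOW
  req#5 t=12s: ALLOW
  req#6 t=12s: DENY
  req#7 t=12s: DENY
  req#8 t=12s: DENY
  req#9 t=12s: DENY
  req#10 t=12s: DENY
  req#11 t=12s: DENY
  req#12 t=13s: DENY
  req#13 t=13s: DENY
  req#14 t=14s: DENY
  req#15 t=14s: DENY
  req#16 t=14s: DENY
  req#17 t=14s: DENY
  req#18 t=14s: DENY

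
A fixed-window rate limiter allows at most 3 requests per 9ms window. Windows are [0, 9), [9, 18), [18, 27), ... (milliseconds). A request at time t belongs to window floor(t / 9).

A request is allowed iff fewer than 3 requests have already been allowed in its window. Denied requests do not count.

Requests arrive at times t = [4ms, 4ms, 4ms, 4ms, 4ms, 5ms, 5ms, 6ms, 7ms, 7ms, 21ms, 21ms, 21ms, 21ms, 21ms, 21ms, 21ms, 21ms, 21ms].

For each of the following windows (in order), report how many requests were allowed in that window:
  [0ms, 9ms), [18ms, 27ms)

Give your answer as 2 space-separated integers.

Processing requests:
  req#1 t=4ms (window 0): ALLOW
  req#2 t=4ms (window 0): ALLOW
  req#3 t=4ms (window 0): ALLOW
  req#4 t=4ms (window 0): DENY
  req#5 t=4ms (window 0): DENY
  req#6 t=5ms (window 0): DENY
  req#7 t=5ms (window 0): DENY
  req#8 t=6ms (window 0): DENY
  req#9 t=7ms (window 0): DENY
  req#10 t=7ms (window 0): DENY
  req#11 t=21ms (window 2): ALLOW
  req#12 t=21ms (window 2): ALLOW
  req#13 t=21ms (window 2): ALLOW
  req#14 t=21ms (window 2): DENY
  req#15 t=21ms (window 2): DENY
  req#16 t=21ms (window 2): DENY
  req#17 t=21ms (window 2): DENY
  req#18 t=21ms (window 2): DENY
  req#19 t=21ms (window 2): DENY

Allowed counts by window: 3 3

Answer: 3 3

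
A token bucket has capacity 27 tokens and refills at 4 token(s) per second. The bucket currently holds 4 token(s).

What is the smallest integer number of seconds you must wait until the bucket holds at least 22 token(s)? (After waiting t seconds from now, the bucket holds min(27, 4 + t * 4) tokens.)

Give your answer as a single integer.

Answer: 5

Derivation:
Need 4 + t * 4 >= 22, so t >= 18/4.
Smallest integer t = ceil(18/4) = 5.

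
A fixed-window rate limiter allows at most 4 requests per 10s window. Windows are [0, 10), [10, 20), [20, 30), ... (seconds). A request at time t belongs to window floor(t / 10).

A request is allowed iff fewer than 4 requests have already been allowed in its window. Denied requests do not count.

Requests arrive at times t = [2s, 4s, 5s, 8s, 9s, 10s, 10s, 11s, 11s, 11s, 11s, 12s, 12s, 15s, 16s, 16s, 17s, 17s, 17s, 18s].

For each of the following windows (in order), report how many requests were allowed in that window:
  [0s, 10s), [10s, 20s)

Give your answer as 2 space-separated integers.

Processing requests:
  req#1 t=2s (window 0): ALLOW
  req#2 t=4s (window 0): ALLOW
  req#3 t=5s (window 0): ALLOW
  req#4 t=8s (window 0): ALLOW
  req#5 t=9s (window 0): DENY
  req#6 t=10s (window 1): ALLOW
  req#7 t=10s (window 1): ALLOW
  req#8 t=11s (window 1): ALLOW
  req#9 t=11s (window 1): ALLOW
  req#10 t=11s (window 1): DENY
  req#11 t=11s (window 1): DENY
  req#12 t=12s (window 1): DENY
  req#13 t=12s (window 1): DENY
  req#14 t=15s (window 1): DENY
  req#15 t=16s (window 1): DENY
  req#16 t=16s (window 1): DENY
  req#17 t=17s (window 1): DENY
  req#18 t=17s (window 1): DENY
  req#19 t=17s (window 1): DENY
  req#20 t=18s (window 1): DENY

Allowed counts by window: 4 4

Answer: 4 4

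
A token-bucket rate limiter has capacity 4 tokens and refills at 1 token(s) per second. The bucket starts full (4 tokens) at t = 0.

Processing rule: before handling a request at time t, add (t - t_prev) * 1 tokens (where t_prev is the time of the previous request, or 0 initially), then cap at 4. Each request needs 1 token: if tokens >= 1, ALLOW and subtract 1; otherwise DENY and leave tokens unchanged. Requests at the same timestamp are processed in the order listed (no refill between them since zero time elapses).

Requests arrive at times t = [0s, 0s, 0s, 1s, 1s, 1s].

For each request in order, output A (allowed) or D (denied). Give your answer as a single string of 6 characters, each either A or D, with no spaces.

Simulating step by step:
  req#1 t=0s: ALLOW
  req#2 t=0s: ALLOW
  req#3 t=0s: ALLOW
  req#4 t=1s: ALLOW
  req#5 t=1s: ALLOW
  req#6 t=1s: DENY

Answer: AAAAAD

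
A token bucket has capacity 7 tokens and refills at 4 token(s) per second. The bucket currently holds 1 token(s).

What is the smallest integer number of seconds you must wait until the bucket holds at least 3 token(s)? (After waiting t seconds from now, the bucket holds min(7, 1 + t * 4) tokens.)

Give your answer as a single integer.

Answer: 1

Derivation:
Need 1 + t * 4 >= 3, so t >= 2/4.
Smallest integer t = ceil(2/4) = 1.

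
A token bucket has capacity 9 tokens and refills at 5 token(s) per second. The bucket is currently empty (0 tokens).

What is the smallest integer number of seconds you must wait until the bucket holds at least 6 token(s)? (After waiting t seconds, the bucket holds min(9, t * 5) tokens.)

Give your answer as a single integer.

Answer: 2

Derivation:
Need t * 5 >= 6, so t >= 6/5.
Smallest integer t = ceil(6/5) = 2.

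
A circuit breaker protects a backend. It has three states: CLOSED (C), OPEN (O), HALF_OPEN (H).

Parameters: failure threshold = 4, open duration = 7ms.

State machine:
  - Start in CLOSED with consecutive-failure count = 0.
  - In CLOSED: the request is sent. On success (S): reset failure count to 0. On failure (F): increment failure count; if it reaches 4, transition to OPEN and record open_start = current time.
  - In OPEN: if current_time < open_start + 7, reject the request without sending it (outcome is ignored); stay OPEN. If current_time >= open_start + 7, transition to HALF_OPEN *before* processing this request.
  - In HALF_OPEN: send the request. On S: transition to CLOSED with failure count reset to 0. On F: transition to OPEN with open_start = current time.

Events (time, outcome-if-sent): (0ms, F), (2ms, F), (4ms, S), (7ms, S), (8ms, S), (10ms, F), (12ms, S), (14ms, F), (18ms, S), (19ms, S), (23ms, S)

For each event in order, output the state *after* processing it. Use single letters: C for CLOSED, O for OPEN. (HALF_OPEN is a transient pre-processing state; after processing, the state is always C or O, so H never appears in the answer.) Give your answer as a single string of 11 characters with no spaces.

Answer: CCCCCCCCCCC

Derivation:
State after each event:
  event#1 t=0ms outcome=F: state=CLOSED
  event#2 t=2ms outcome=F: state=CLOSED
  event#3 t=4ms outcome=S: state=CLOSED
  event#4 t=7ms outcome=S: state=CLOSED
  event#5 t=8ms outcome=S: state=CLOSED
  event#6 t=10ms outcome=F: state=CLOSED
  event#7 t=12ms outcome=S: state=CLOSED
  event#8 t=14ms outcome=F: state=CLOSED
  event#9 t=18ms outcome=S: state=CLOSED
  event#10 t=19ms outcome=S: state=CLOSED
  event#11 t=23ms outcome=S: state=CLOSED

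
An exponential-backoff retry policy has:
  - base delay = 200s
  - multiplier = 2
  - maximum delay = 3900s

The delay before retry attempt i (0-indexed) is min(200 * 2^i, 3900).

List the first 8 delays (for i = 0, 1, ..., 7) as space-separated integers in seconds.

Computing each delay:
  i=0: min(200*2^0, 3900) = 200
  i=1: min(200*2^1, 3900) = 400
  i=2: min(200*2^2, 3900) = 800
  i=3: min(200*2^3, 3900) = 1600
  i=4: min(200*2^4, 3900) = 3200
  i=5: min(200*2^5, 3900) = 3900
  i=6: min(200*2^6, 3900) = 3900
  i=7: min(200*2^7, 3900) = 3900

Answer: 200 400 800 1600 3200 3900 3900 3900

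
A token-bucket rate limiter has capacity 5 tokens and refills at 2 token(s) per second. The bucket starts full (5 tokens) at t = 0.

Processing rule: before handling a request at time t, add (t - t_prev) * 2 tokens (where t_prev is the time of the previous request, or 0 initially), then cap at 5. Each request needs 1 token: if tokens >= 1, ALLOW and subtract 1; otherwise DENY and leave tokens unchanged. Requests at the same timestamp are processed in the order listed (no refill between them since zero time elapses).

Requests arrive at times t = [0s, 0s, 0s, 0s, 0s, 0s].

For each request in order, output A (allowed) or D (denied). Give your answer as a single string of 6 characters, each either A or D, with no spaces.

Simulating step by step:
  req#1 t=0s: ALLOW
  req#2 t=0s: ALLOW
  req#3 t=0s: ALLOW
  req#4 t=0s: ALLOW
  req#5 t=0s: ALLOW
  req#6 t=0s: DENY

Answer: AAAAAD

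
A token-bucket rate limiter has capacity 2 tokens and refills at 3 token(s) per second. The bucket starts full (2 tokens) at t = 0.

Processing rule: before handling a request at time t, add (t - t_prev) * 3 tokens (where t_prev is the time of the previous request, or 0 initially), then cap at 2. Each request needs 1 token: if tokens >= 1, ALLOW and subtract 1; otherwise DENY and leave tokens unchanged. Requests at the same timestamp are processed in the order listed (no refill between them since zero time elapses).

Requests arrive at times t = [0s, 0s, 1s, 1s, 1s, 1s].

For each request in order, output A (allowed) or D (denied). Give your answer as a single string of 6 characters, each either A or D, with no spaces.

Answer: AAAADD

Derivation:
Simulating step by step:
  req#1 t=0s: ALLOW
  req#2 t=0s: ALLOW
  req#3 t=1s: ALLOW
  req#4 t=1s: ALLOW
  req#5 t=1s: DENY
  req#6 t=1s: DENY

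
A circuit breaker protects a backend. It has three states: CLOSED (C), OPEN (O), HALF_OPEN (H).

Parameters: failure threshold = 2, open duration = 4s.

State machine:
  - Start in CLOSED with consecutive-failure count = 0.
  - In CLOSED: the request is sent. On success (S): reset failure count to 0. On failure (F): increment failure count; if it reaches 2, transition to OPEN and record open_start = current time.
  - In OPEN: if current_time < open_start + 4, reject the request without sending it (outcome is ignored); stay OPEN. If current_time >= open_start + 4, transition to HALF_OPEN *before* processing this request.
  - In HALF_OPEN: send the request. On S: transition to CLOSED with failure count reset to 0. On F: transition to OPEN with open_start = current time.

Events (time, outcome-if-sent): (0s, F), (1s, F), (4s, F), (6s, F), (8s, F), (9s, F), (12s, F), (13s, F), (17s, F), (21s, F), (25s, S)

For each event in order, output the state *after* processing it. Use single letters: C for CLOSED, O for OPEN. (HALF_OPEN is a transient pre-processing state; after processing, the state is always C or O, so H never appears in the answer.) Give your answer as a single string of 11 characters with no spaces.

Answer: COOOOOOOOOC

Derivation:
State after each event:
  event#1 t=0s outcome=F: state=CLOSED
  event#2 t=1s outcome=F: state=OPEN
  event#3 t=4s outcome=F: state=OPEN
  event#4 t=6s outcome=F: state=OPEN
  event#5 t=8s outcome=F: state=OPEN
  event#6 t=9s outcome=F: state=OPEN
  event#7 t=12s outcome=F: state=OPEN
  event#8 t=13s outcome=F: state=OPEN
  event#9 t=17s outcome=F: state=OPEN
  event#10 t=21s outcome=F: state=OPEN
  event#11 t=25s outcome=S: state=CLOSED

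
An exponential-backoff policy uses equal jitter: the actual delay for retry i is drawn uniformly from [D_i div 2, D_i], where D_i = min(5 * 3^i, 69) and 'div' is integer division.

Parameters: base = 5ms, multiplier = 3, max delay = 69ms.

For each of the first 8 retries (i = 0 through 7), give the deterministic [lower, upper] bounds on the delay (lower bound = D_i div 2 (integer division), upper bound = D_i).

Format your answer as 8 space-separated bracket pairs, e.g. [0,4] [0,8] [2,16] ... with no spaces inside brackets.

Computing bounds per retry:
  i=0: D_i=min(5*3^0,69)=5, bounds=[2,5]
  i=1: D_i=min(5*3^1,69)=15, bounds=[7,15]
  i=2: D_i=min(5*3^2,69)=45, bounds=[22,45]
  i=3: D_i=min(5*3^3,69)=69, bounds=[34,69]
  i=4: D_i=min(5*3^4,69)=69, bounds=[34,69]
  i=5: D_i=min(5*3^5,69)=69, bounds=[34,69]
  i=6: D_i=min(5*3^6,69)=69, bounds=[34,69]
  i=7: D_i=min(5*3^7,69)=69, bounds=[34,69]

Answer: [2,5] [7,15] [22,45] [34,69] [34,69] [34,69] [34,69] [34,69]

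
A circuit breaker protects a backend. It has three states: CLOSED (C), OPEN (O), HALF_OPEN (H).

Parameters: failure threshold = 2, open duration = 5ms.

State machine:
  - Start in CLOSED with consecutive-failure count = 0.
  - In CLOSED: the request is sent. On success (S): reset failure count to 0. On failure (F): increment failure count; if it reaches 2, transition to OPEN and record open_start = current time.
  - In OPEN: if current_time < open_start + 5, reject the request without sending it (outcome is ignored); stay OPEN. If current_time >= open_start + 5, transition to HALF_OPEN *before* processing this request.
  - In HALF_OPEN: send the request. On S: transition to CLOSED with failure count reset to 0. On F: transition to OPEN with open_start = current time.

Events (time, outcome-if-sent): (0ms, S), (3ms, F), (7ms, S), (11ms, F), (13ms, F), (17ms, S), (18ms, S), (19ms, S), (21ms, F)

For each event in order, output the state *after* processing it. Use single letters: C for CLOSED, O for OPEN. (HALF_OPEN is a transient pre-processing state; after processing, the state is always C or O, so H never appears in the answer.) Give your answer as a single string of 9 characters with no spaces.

Answer: CCCCOOCCC

Derivation:
State after each event:
  event#1 t=0ms outcome=S: state=CLOSED
  event#2 t=3ms outcome=F: state=CLOSED
  event#3 t=7ms outcome=S: state=CLOSED
  event#4 t=11ms outcome=F: state=CLOSED
  event#5 t=13ms outcome=F: state=OPEN
  event#6 t=17ms outcome=S: state=OPEN
  event#7 t=18ms outcome=S: state=CLOSED
  event#8 t=19ms outcome=S: state=CLOSED
  event#9 t=21ms outcome=F: state=CLOSED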